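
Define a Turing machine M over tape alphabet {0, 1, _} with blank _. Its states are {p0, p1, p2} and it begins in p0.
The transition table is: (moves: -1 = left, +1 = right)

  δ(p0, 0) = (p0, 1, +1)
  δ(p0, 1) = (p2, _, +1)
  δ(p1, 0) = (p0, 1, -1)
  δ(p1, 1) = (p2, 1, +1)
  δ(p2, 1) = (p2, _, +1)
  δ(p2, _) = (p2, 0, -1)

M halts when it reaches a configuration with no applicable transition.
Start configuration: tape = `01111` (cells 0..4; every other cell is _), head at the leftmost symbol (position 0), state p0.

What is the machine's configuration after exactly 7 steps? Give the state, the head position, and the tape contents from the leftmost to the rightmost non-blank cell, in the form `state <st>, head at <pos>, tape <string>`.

state p2, head at 3, tape 1___00

p0 | [0]1111_   read 0 → write 1, move +1, go to p0
p0 | 1[1]111_   read 1 → write _, move +1, go to p2
p2 | 1_[1]11_   read 1 → write _, move +1, go to p2
p2 | 1__[1]1_   read 1 → write _, move +1, go to p2
p2 | 1___[1]_   read 1 → write _, move +1, go to p2
p2 | 1____[_]   read _ → write 0, move -1, go to p2
p2 | 1___[_]0   read _ → write 0, move -1, go to p2
p2 | 1__[_]00
After 7 steps: state p2, head at 3, tape 1___00.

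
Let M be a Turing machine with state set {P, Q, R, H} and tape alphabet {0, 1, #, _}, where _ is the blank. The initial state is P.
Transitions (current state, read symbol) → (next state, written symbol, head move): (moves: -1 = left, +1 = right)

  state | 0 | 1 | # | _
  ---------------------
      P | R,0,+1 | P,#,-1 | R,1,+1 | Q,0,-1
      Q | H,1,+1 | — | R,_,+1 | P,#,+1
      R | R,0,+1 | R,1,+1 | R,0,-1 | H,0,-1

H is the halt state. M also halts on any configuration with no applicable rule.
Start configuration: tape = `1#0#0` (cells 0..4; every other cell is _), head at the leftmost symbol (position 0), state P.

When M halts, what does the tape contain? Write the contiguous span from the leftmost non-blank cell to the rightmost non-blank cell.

#0000000

state=P head=0 tape=__[1]#0#0_   (P,1)→(P,#,-1)
state=P head=-1 tape=_[_]##0#0_   (P,_)→(Q,0,-1)
state=Q head=-2 tape=[_]0##0#0_   (Q,_)→(P,#,+1)
state=P head=-1 tape=#[0]##0#0_   (P,0)→(R,0,+1)
state=R head=0 tape=#0[#]#0#0_   (R,#)→(R,0,-1)
state=R head=-1 tape=#[0]0#0#0_   (R,0)→(R,0,+1)
state=R head=0 tape=#0[0]#0#0_   (R,0)→(R,0,+1)
state=R head=1 tape=#00[#]0#0_   (R,#)→(R,0,-1)
state=R head=0 tape=#0[0]00#0_   (R,0)→(R,0,+1)
state=R head=1 tape=#00[0]0#0_   (R,0)→(R,0,+1)
state=R head=2 tape=#000[0]#0_   (R,0)→(R,0,+1)
state=R head=3 tape=#0000[#]0_   (R,#)→(R,0,-1)
state=R head=2 tape=#000[0]00_   (R,0)→(R,0,+1)
state=R head=3 tape=#0000[0]0_   (R,0)→(R,0,+1)
state=R head=4 tape=#00000[0]_   (R,0)→(R,0,+1)
state=R head=5 tape=#000000[_]   (R,_)→(H,0,-1)
state=H head=4 tape=#00000[0]0
The non-blank tape span at halt is #0000000.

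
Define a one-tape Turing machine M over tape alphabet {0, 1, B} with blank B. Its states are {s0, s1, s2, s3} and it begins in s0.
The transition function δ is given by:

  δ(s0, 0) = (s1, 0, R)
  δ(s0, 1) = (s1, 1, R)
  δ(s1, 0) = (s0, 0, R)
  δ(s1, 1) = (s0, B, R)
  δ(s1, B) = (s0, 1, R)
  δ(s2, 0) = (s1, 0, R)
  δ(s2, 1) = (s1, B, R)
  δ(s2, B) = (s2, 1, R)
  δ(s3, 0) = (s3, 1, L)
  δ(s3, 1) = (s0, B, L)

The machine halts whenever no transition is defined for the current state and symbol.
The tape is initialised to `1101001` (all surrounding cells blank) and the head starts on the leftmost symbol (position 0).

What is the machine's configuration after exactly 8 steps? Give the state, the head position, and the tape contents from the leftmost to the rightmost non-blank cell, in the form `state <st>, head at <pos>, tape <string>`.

state s0, head at 8, tape 1B0B0011

s0 | [1]101001BB   read 1 → write 1, move R, go to s1
s1 | 1[1]01001BB   read 1 → write B, move R, go to s0
s0 | 1B[0]1001BB   read 0 → write 0, move R, go to s1
s1 | 1B0[1]001BB   read 1 → write B, move R, go to s0
s0 | 1B0B[0]01BB   read 0 → write 0, move R, go to s1
s1 | 1B0B0[0]1BB   read 0 → write 0, move R, go to s0
s0 | 1B0B00[1]BB   read 1 → write 1, move R, go to s1
s1 | 1B0B001[B]B   read B → write 1, move R, go to s0
s0 | 1B0B0011[B]
After 8 steps: state s0, head at 8, tape 1B0B0011.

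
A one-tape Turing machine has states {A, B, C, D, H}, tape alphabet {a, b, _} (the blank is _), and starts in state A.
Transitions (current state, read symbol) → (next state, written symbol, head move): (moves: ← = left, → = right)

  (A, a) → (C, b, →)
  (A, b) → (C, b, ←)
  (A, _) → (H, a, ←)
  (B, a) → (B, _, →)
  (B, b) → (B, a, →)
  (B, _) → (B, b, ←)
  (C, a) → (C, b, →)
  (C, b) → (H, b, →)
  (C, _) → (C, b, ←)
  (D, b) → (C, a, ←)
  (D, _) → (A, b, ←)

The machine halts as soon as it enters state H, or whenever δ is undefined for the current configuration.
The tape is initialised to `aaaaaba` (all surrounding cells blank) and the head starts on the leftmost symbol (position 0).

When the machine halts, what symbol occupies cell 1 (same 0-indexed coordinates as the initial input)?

A | [a]aaaaba   read a → write b, move →, go to C
C | b[a]aaaba   read a → write b, move →, go to C
C | bb[a]aaba   read a → write b, move →, go to C
C | bbb[a]aba   read a → write b, move →, go to C
C | bbbb[a]ba   read a → write b, move →, go to C
C | bbbbb[b]a   read b → write b, move →, go to H
H | bbbbbb[a]
Cell 1 holds b when M halts.

b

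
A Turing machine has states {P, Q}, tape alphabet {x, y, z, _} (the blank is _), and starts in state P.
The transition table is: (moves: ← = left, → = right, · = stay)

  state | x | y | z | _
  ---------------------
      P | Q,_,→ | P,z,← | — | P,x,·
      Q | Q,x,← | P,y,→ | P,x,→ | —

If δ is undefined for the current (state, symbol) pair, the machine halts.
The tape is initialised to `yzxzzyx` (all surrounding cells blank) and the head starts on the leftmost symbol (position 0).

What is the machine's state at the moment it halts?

P | _[y]zxzzyx   read y → write z, move ←, go to P
P | [_]zzxzzyx   read _ → write x, move ·, go to P
P | [x]zzxzzyx   read x → write _, move →, go to Q
Q | _[z]zxzzyx   read z → write x, move →, go to P
P | _x[z]xzzyx
No transition is defined for (P, z); M halts in state P.

P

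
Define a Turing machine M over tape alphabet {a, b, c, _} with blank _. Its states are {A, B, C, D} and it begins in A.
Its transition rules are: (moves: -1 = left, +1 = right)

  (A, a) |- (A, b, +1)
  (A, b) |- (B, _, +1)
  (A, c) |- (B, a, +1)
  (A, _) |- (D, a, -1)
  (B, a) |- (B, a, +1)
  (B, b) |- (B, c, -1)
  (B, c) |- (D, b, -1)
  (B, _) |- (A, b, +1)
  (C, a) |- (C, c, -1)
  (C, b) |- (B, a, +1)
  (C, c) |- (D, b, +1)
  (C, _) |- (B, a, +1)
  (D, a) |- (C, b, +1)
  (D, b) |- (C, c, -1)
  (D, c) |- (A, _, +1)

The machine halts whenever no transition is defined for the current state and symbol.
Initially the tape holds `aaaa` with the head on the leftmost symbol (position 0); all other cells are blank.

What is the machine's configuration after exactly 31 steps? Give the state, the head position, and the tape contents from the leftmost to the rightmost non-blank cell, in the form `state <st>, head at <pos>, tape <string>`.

A | [a]aaa_____   read a → write b, move +1, go to A
A | b[a]aa_____   read a → write b, move +1, go to A
A | bb[a]a_____   read a → write b, move +1, go to A
A | bbb[a]_____   read a → write b, move +1, go to A
A | bbbb[_]____   read _ → write a, move -1, go to D
D | bbb[b]a____   read b → write c, move -1, go to C
C | bb[b]ca____   read b → write a, move +1, go to B
B | bba[c]a____   read c → write b, move -1, go to D
D | bb[a]ba____   read a → write b, move +1, go to C
C | bbb[b]a____   read b → write a, move +1, go to B
B | bbba[a]____   read a → write a, move +1, go to B
B | bbbaa[_]___   read _ → write b, move +1, go to A
A | bbbaab[_]__   read _ → write a, move -1, go to D
D | bbbaa[b]a__   read b → write c, move -1, go to C
C | bbba[a]ca__   read a → write c, move -1, go to C
C | bbb[a]cca__   read a → write c, move -1, go to C
C | bb[b]ccca__   read b → write a, move +1, go to B
B | bba[c]cca__   read c → write b, move -1, go to D
D | bb[a]bcca__   read a → write b, move +1, go to C
C | bbb[b]cca__   read b → write a, move +1, go to B
B | bbba[c]ca__   read c → write b, move -1, go to D
D | bbb[a]bca__   read a → write b, move +1, go to C
C | bbbb[b]ca__   read b → write a, move +1, go to B
B | bbbba[c]a__   read c → write b, move -1, go to D
D | bbbb[a]ba__   read a → write b, move +1, go to C
C | bbbbb[b]a__   read b → write a, move +1, go to B
B | bbbbba[a]__   read a → write a, move +1, go to B
B | bbbbbaa[_]_   read _ → write b, move +1, go to A
A | bbbbbaab[_]   read _ → write a, move -1, go to D
D | bbbbbaa[b]a   read b → write c, move -1, go to C
C | bbbbba[a]ca   read a → write c, move -1, go to C
C | bbbbb[a]cca
After 31 steps: state C, head at 5, tape bbbbbacca.

state C, head at 5, tape bbbbbacca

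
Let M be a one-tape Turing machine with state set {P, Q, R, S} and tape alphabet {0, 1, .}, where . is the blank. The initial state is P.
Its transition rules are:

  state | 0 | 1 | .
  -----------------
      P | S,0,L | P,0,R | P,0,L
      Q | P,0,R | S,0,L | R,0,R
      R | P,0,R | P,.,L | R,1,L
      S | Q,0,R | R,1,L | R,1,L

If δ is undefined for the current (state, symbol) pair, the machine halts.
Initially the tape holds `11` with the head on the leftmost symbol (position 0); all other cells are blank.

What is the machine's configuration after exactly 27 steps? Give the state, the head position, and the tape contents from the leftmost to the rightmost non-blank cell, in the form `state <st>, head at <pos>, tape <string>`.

state=P head=0 tape=[1]1....   (P,1)→(P,0,R)
state=P head=1 tape=0[1]....   (P,1)→(P,0,R)
state=P head=2 tape=00[.]...   (P,.)→(P,0,L)
state=P head=1 tape=0[0]0...   (P,0)→(S,0,L)
state=S head=0 tape=[0]00...   (S,0)→(Q,0,R)
state=Q head=1 tape=0[0]0...   (Q,0)→(P,0,R)
state=P head=2 tape=00[0]...   (P,0)→(S,0,L)
state=S head=1 tape=0[0]0...   (S,0)→(Q,0,R)
state=Q head=2 tape=00[0]...   (Q,0)→(P,0,R)
state=P head=3 tape=000[.]..   (P,.)→(P,0,L)
state=P head=2 tape=00[0]0..   (P,0)→(S,0,L)
state=S head=1 tape=0[0]00..   (S,0)→(Q,0,R)
state=Q head=2 tape=00[0]0..   (Q,0)→(P,0,R)
state=P head=3 tape=000[0]..   (P,0)→(S,0,L)
state=S head=2 tape=00[0]0..   (S,0)→(Q,0,R)
state=Q head=3 tape=000[0]..   (Q,0)→(P,0,R)
state=P head=4 tape=0000[.].   (P,.)→(P,0,L)
state=P head=3 tape=000[0]0.   (P,0)→(S,0,L)
state=S head=2 tape=00[0]00.   (S,0)→(Q,0,R)
state=Q head=3 tape=000[0]0.   (Q,0)→(P,0,R)
state=P head=4 tape=0000[0].   (P,0)→(S,0,L)
state=S head=3 tape=000[0]0.   (S,0)→(Q,0,R)
state=Q head=4 tape=0000[0].   (Q,0)→(P,0,R)
state=P head=5 tape=00000[.]   (P,.)→(P,0,L)
state=P head=4 tape=0000[0]0   (P,0)→(S,0,L)
state=S head=3 tape=000[0]00   (S,0)→(Q,0,R)
state=Q head=4 tape=0000[0]0   (Q,0)→(P,0,R)
state=P head=5 tape=00000[0]
After 27 steps: state P, head at 5, tape 000000.

state P, head at 5, tape 000000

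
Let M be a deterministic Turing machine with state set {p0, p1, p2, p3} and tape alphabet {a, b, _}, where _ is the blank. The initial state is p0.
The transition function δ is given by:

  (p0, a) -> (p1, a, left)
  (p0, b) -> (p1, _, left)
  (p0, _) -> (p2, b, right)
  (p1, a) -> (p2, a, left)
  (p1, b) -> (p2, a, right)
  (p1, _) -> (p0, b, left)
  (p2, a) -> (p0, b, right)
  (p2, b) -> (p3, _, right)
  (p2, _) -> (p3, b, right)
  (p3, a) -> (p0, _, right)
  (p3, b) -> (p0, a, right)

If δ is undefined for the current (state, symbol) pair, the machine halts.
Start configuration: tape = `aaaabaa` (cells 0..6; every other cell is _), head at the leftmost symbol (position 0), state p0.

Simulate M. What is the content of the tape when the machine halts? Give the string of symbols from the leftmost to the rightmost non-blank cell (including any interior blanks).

bbbbb__aa

state=p0 head=0 tape=__[a]aaabaa   (p0,a)→(p1,a,left)
state=p1 head=-1 tape=_[_]aaaabaa   (p1,_)→(p0,b,left)
state=p0 head=-2 tape=[_]baaaabaa   (p0,_)→(p2,b,right)
state=p2 head=-1 tape=b[b]aaaabaa   (p2,b)→(p3,_,right)
state=p3 head=0 tape=b_[a]aaabaa   (p3,a)→(p0,_,right)
state=p0 head=1 tape=b__[a]aabaa   (p0,a)→(p1,a,left)
state=p1 head=0 tape=b_[_]aaabaa   (p1,_)→(p0,b,left)
state=p0 head=-1 tape=b[_]baaabaa   (p0,_)→(p2,b,right)
state=p2 head=0 tape=bb[b]aaabaa   (p2,b)→(p3,_,right)
state=p3 head=1 tape=bb_[a]aabaa   (p3,a)→(p0,_,right)
state=p0 head=2 tape=bb__[a]abaa   (p0,a)→(p1,a,left)
state=p1 head=1 tape=bb_[_]aabaa   (p1,_)→(p0,b,left)
state=p0 head=0 tape=bb[_]baabaa   (p0,_)→(p2,b,right)
state=p2 head=1 tape=bbb[b]aabaa   (p2,b)→(p3,_,right)
state=p3 head=2 tape=bbb_[a]abaa   (p3,a)→(p0,_,right)
state=p0 head=3 tape=bbb__[a]baa   (p0,a)→(p1,a,left)
state=p1 head=2 tape=bbb_[_]abaa   (p1,_)→(p0,b,left)
state=p0 head=1 tape=bbb[_]babaa   (p0,_)→(p2,b,right)
state=p2 head=2 tape=bbbb[b]abaa   (p2,b)→(p3,_,right)
state=p3 head=3 tape=bbbb_[a]baa   (p3,a)→(p0,_,right)
state=p0 head=4 tape=bbbb__[b]aa   (p0,b)→(p1,_,left)
state=p1 head=3 tape=bbbb_[_]_aa   (p1,_)→(p0,b,left)
state=p0 head=2 tape=bbbb[_]b_aa   (p0,_)→(p2,b,right)
state=p2 head=3 tape=bbbbb[b]_aa   (p2,b)→(p3,_,right)
state=p3 head=4 tape=bbbbb_[_]aa
The non-blank tape span at halt is bbbbb__aa.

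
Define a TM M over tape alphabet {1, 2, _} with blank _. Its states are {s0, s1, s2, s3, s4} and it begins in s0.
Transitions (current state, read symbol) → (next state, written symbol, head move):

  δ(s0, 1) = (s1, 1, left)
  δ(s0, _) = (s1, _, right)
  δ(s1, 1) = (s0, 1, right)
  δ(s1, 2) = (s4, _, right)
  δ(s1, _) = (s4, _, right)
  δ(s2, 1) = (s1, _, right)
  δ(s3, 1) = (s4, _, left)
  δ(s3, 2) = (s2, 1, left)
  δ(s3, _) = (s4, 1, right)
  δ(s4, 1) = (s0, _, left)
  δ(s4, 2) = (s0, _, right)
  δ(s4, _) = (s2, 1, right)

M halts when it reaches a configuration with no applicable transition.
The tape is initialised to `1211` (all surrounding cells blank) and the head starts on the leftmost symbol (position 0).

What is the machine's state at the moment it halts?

s0 | _[1]211__   read 1 → write 1, move left, go to s1
s1 | [_]1211__   read _ → write _, move right, go to s4
s4 | _[1]211__   read 1 → write _, move left, go to s0
s0 | [_]_211__   read _ → write _, move right, go to s1
s1 | _[_]211__   read _ → write _, move right, go to s4
s4 | __[2]11__   read 2 → write _, move right, go to s0
s0 | ___[1]1__   read 1 → write 1, move left, go to s1
s1 | __[_]11__   read _ → write _, move right, go to s4
s4 | ___[1]1__   read 1 → write _, move left, go to s0
s0 | __[_]_1__   read _ → write _, move right, go to s1
s1 | ___[_]1__   read _ → write _, move right, go to s4
s4 | ____[1]__   read 1 → write _, move left, go to s0
s0 | ___[_]___   read _ → write _, move right, go to s1
s1 | ____[_]__   read _ → write _, move right, go to s4
s4 | _____[_]_   read _ → write 1, move right, go to s2
s2 | _____1[_]
No transition is defined for (s2, _); M halts in state s2.

s2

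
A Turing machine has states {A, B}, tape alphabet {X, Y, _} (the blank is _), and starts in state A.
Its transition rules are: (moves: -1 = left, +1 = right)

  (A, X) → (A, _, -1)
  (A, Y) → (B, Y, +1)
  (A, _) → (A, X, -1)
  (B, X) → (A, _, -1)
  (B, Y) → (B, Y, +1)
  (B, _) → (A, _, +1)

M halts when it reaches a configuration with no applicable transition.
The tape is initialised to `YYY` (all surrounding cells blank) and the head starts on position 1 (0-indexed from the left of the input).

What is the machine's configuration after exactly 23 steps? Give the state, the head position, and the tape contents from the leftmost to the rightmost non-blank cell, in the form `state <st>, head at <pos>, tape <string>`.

state A, head at 2, tape YYYX

A | Y[Y]Y__   read Y → write Y, move +1, go to B
B | YY[Y]__   read Y → write Y, move +1, go to B
B | YYY[_]_   read _ → write _, move +1, go to A
A | YYY_[_]   read _ → write X, move -1, go to A
A | YYY[_]X   read _ → write X, move -1, go to A
A | YY[Y]XX   read Y → write Y, move +1, go to B
B | YYY[X]X   read X → write _, move -1, go to A
A | YY[Y]_X   read Y → write Y, move +1, go to B
B | YYY[_]X   read _ → write _, move +1, go to A
A | YYY_[X]   read X → write _, move -1, go to A
A | YYY[_]_   read _ → write X, move -1, go to A
A | YY[Y]X_   read Y → write Y, move +1, go to B
B | YYY[X]_   read X → write _, move -1, go to A
A | YY[Y]__   read Y → write Y, move +1, go to B
B | YYY[_]_   read _ → write _, move +1, go to A
A | YYY_[_]   read _ → write X, move -1, go to A
A | YYY[_]X   read _ → write X, move -1, go to A
A | YY[Y]XX   read Y → write Y, move +1, go to B
B | YYY[X]X   read X → write _, move -1, go to A
A | YY[Y]_X   read Y → write Y, move +1, go to B
B | YYY[_]X   read _ → write _, move +1, go to A
A | YYY_[X]   read X → write _, move -1, go to A
A | YYY[_]_   read _ → write X, move -1, go to A
A | YY[Y]X_
After 23 steps: state A, head at 2, tape YYYX.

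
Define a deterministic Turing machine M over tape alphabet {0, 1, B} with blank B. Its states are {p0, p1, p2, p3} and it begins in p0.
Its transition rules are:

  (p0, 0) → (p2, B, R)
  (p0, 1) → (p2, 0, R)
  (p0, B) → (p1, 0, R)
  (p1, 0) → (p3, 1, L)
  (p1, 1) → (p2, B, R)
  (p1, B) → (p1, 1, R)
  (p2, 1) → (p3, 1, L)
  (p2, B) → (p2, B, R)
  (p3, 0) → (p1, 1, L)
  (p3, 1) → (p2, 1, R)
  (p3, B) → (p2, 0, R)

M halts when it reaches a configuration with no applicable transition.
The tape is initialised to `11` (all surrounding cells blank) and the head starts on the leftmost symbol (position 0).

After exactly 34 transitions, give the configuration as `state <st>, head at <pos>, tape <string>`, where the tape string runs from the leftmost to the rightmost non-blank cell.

state p2, head at -2, tape 01111

state=p0 head=0 tape=BBB[1]1   (p0,1)→(p2,0,R)
state=p2 head=1 tape=BBB0[1]   (p2,1)→(p3,1,L)
state=p3 head=0 tape=BBB[0]1   (p3,0)→(p1,1,L)
state=p1 head=-1 tape=BB[B]11   (p1,B)→(p1,1,R)
state=p1 head=0 tape=BB1[1]1   (p1,1)→(p2,B,R)
state=p2 head=1 tape=BB1B[1]   (p2,1)→(p3,1,L)
state=p3 head=0 tape=BB1[B]1   (p3,B)→(p2,0,R)
state=p2 head=1 tape=BB10[1]   (p2,1)→(p3,1,L)
state=p3 head=0 tape=BB1[0]1   (p3,0)→(p1,1,L)
state=p1 head=-1 tape=BB[1]11   (p1,1)→(p2,B,R)
state=p2 head=0 tape=BBB[1]1   (p2,1)→(p3,1,L)
state=p3 head=-1 tape=BB[B]11   (p3,B)→(p2,0,R)
state=p2 head=0 tape=BB0[1]1   (p2,1)→(p3,1,L)
state=p3 head=-1 tape=BB[0]11   (p3,0)→(p1,1,L)
state=p1 head=-2 tape=B[B]111   (p1,B)→(p1,1,R)
state=p1 head=-1 tape=B1[1]11   (p1,1)→(p2,B,R)
state=p2 head=0 tape=B1B[1]1   (p2,1)→(p3,1,L)
state=p3 head=-1 tape=B1[B]11   (p3,B)→(p2,0,R)
state=p2 head=0 tape=B10[1]1   (p2,1)→(p3,1,L)
state=p3 head=-1 tape=B1[0]11   (p3,0)→(p1,1,L)
state=p1 head=-2 tape=B[1]111   (p1,1)→(p2,B,R)
state=p2 head=-1 tape=BB[1]11   (p2,1)→(p3,1,L)
state=p3 head=-2 tape=B[B]111   (p3,B)→(p2,0,R)
state=p2 head=-1 tape=B0[1]11   (p2,1)→(p3,1,L)
state=p3 head=-2 tape=B[0]111   (p3,0)→(p1,1,L)
state=p1 head=-3 tape=[B]1111   (p1,B)→(p1,1,R)
state=p1 head=-2 tape=1[1]111   (p1,1)→(p2,B,R)
state=p2 head=-1 tape=1B[1]11   (p2,1)→(p3,1,L)
state=p3 head=-2 tape=1[B]111   (p3,B)→(p2,0,R)
state=p2 head=-1 tape=10[1]11   (p2,1)→(p3,1,L)
state=p3 head=-2 tape=1[0]111   (p3,0)→(p1,1,L)
state=p1 head=-3 tape=[1]1111   (p1,1)→(p2,B,R)
state=p2 head=-2 tape=B[1]111   (p2,1)→(p3,1,L)
state=p3 head=-3 tape=[B]1111   (p3,B)→(p2,0,R)
state=p2 head=-2 tape=0[1]111
After 34 steps: state p2, head at -2, tape 01111.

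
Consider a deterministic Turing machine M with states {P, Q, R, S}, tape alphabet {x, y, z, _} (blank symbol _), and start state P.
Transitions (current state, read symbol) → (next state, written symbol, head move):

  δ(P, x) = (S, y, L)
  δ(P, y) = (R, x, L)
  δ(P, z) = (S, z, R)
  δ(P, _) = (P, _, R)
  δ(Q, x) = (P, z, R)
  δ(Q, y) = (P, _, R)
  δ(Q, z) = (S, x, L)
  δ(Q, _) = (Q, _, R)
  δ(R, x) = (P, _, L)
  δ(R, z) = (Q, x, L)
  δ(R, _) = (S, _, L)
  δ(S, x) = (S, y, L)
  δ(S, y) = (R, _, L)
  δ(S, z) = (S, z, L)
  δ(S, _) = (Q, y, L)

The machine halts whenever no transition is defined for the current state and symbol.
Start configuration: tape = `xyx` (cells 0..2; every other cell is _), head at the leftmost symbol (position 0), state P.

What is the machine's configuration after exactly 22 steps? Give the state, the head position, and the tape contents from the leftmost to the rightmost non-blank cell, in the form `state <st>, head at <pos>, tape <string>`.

P | ___[x]yx   read x → write y, move L, go to S
S | __[_]yyx   read _ → write y, move L, go to Q
Q | _[_]yyyx   read _ → write _, move R, go to Q
Q | __[y]yyx   read y → write _, move R, go to P
P | ___[y]yx   read y → write x, move L, go to R
R | __[_]xyx   read _ → write _, move L, go to S
S | _[_]_xyx   read _ → write y, move L, go to Q
Q | [_]y_xyx   read _ → write _, move R, go to Q
Q | _[y]_xyx   read y → write _, move R, go to P
P | __[_]xyx   read _ → write _, move R, go to P
P | ___[x]yx   read x → write y, move L, go to S
S | __[_]yyx   read _ → write y, move L, go to Q
Q | _[_]yyyx   read _ → write _, move R, go to Q
Q | __[y]yyx   read y → write _, move R, go to P
P | ___[y]yx   read y → write x, move L, go to R
R | __[_]xyx   read _ → write _, move L, go to S
S | _[_]_xyx   read _ → write y, move L, go to Q
Q | [_]y_xyx   read _ → write _, move R, go to Q
Q | _[y]_xyx   read y → write _, move R, go to P
P | __[_]xyx   read _ → write _, move R, go to P
P | ___[x]yx   read x → write y, move L, go to S
S | __[_]yyx   read _ → write y, move L, go to Q
Q | _[_]yyyx
After 22 steps: state Q, head at -2, tape yyyx.

state Q, head at -2, tape yyyx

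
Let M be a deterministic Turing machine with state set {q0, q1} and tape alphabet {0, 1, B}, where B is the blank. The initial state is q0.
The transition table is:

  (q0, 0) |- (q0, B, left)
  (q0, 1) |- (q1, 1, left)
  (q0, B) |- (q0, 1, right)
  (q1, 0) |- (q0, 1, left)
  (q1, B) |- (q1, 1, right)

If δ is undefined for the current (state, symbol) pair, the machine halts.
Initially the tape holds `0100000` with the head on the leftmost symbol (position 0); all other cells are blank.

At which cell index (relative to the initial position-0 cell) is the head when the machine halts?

q0 | B[0]100000   read 0 → write B, move left, go to q0
q0 | [B]B100000   read B → write 1, move right, go to q0
q0 | 1[B]100000   read B → write 1, move right, go to q0
q0 | 11[1]00000   read 1 → write 1, move left, go to q1
q1 | 1[1]100000
At halt the head is at cell 0.

0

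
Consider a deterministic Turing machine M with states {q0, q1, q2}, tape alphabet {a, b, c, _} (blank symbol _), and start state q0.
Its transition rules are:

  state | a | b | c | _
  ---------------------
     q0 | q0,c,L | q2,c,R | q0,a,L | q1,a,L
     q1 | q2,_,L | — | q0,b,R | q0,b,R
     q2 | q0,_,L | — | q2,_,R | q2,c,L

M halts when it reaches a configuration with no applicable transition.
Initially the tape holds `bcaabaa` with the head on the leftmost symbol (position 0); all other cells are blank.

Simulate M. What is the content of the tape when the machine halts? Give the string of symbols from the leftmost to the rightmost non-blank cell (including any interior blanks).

state=q0 head=0 tape=[b]caabaa   (q0,b)→(q2,c,R)
state=q2 head=1 tape=c[c]aabaa   (q2,c)→(q2,_,R)
state=q2 head=2 tape=c_[a]abaa   (q2,a)→(q0,_,L)
state=q0 head=1 tape=c[_]_abaa   (q0,_)→(q1,a,L)
state=q1 head=0 tape=[c]a_abaa   (q1,c)→(q0,b,R)
state=q0 head=1 tape=b[a]_abaa   (q0,a)→(q0,c,L)
state=q0 head=0 tape=[b]c_abaa   (q0,b)→(q2,c,R)
state=q2 head=1 tape=c[c]_abaa   (q2,c)→(q2,_,R)
state=q2 head=2 tape=c_[_]abaa   (q2,_)→(q2,c,L)
state=q2 head=1 tape=c[_]cabaa   (q2,_)→(q2,c,L)
state=q2 head=0 tape=[c]ccabaa   (q2,c)→(q2,_,R)
state=q2 head=1 tape=_[c]cabaa   (q2,c)→(q2,_,R)
state=q2 head=2 tape=__[c]abaa   (q2,c)→(q2,_,R)
state=q2 head=3 tape=___[a]baa   (q2,a)→(q0,_,L)
state=q0 head=2 tape=__[_]_baa   (q0,_)→(q1,a,L)
state=q1 head=1 tape=_[_]a_baa   (q1,_)→(q0,b,R)
state=q0 head=2 tape=_b[a]_baa   (q0,a)→(q0,c,L)
state=q0 head=1 tape=_[b]c_baa   (q0,b)→(q2,c,R)
state=q2 head=2 tape=_c[c]_baa   (q2,c)→(q2,_,R)
state=q2 head=3 tape=_c_[_]baa   (q2,_)→(q2,c,L)
state=q2 head=2 tape=_c[_]cbaa   (q2,_)→(q2,c,L)
state=q2 head=1 tape=_[c]ccbaa   (q2,c)→(q2,_,R)
state=q2 head=2 tape=__[c]cbaa   (q2,c)→(q2,_,R)
state=q2 head=3 tape=___[c]baa   (q2,c)→(q2,_,R)
state=q2 head=4 tape=____[b]aa
The non-blank tape span at halt is baa.

baa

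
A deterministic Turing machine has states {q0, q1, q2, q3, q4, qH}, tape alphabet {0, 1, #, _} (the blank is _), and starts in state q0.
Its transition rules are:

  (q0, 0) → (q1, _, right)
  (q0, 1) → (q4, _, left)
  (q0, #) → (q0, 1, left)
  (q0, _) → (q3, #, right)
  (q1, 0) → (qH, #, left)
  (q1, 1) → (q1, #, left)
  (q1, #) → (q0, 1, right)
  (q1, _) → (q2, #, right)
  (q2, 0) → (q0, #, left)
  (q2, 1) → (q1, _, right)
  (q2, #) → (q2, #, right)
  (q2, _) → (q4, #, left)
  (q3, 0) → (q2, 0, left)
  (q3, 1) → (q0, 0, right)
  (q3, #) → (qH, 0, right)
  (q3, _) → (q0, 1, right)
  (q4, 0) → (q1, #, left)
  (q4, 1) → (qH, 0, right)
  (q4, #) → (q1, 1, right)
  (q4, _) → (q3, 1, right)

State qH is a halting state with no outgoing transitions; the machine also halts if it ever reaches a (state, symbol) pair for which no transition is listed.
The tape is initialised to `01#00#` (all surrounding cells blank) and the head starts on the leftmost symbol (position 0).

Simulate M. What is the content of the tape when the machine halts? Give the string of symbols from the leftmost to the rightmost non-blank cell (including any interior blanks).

10__1#0#

q0 | __[0]1#00#   read 0 → write _, move right, go to q1
q1 | ___[1]#00#   read 1 → write #, move left, go to q1
q1 | __[_]##00#   read _ → write #, move right, go to q2
q2 | __#[#]#00#   read # → write #, move right, go to q2
q2 | __##[#]00#   read # → write #, move right, go to q2
q2 | __###[0]0#   read 0 → write #, move left, go to q0
q0 | __##[#]#0#   read # → write 1, move left, go to q0
q0 | __#[#]1#0#   read # → write 1, move left, go to q0
q0 | __[#]11#0#   read # → write 1, move left, go to q0
q0 | _[_]111#0#   read _ → write #, move right, go to q3
q3 | _#[1]11#0#   read 1 → write 0, move right, go to q0
q0 | _#0[1]1#0#   read 1 → write _, move left, go to q4
q4 | _#[0]_1#0#   read 0 → write #, move left, go to q1
q1 | _[#]#_1#0#   read # → write 1, move right, go to q0
q0 | _1[#]_1#0#   read # → write 1, move left, go to q0
q0 | _[1]1_1#0#   read 1 → write _, move left, go to q4
q4 | [_]_1_1#0#   read _ → write 1, move right, go to q3
q3 | 1[_]1_1#0#   read _ → write 1, move right, go to q0
q0 | 11[1]_1#0#   read 1 → write _, move left, go to q4
q4 | 1[1]__1#0#   read 1 → write 0, move right, go to qH
qH | 10[_]_1#0#
The non-blank tape span at halt is 10__1#0#.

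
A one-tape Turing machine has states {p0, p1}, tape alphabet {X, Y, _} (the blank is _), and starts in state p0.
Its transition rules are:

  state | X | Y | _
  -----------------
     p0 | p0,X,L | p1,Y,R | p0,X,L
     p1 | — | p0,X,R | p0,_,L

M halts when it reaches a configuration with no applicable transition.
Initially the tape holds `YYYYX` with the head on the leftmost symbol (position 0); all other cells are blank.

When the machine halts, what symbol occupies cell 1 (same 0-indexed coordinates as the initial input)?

X

p0 | [Y]YYYX   read Y → write Y, move R, go to p1
p1 | Y[Y]YYX   read Y → write X, move R, go to p0
p0 | YX[Y]YX   read Y → write Y, move R, go to p1
p1 | YXY[Y]X   read Y → write X, move R, go to p0
p0 | YXYX[X]   read X → write X, move L, go to p0
p0 | YXY[X]X   read X → write X, move L, go to p0
p0 | YX[Y]XX   read Y → write Y, move R, go to p1
p1 | YXY[X]X
Cell 1 holds X when M halts.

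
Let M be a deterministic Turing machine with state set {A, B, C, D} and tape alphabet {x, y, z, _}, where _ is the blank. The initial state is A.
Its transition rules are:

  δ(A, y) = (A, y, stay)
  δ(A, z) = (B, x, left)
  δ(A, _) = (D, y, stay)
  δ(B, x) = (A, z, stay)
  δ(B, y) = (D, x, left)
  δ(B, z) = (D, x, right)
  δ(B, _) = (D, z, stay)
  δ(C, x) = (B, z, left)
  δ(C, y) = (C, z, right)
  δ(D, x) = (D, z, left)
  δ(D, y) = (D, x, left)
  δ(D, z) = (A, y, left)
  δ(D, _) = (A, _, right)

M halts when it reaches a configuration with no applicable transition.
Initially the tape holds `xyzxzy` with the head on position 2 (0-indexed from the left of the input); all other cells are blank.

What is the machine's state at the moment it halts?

state=A head=2 tape=___xy[z]xzy   (A,z)→(B,x,left)
state=B head=1 tape=___x[y]xxzy   (B,y)→(D,x,left)
state=D head=0 tape=___[x]xxxzy   (D,x)→(D,z,left)
state=D head=-1 tape=__[_]zxxxzy   (D,_)→(A,_,right)
state=A head=0 tape=___[z]xxxzy   (A,z)→(B,x,left)
state=B head=-1 tape=__[_]xxxxzy   (B,_)→(D,z,stay)
state=D head=-1 tape=__[z]xxxxzy   (D,z)→(A,y,left)
state=A head=-2 tape=_[_]yxxxxzy   (A,_)→(D,y,stay)
state=D head=-2 tape=_[y]yxxxxzy   (D,y)→(D,x,left)
state=D head=-3 tape=[_]xyxxxxzy   (D,_)→(A,_,right)
state=A head=-2 tape=_[x]yxxxxzy
No transition is defined for (A, x); M halts in state A.

A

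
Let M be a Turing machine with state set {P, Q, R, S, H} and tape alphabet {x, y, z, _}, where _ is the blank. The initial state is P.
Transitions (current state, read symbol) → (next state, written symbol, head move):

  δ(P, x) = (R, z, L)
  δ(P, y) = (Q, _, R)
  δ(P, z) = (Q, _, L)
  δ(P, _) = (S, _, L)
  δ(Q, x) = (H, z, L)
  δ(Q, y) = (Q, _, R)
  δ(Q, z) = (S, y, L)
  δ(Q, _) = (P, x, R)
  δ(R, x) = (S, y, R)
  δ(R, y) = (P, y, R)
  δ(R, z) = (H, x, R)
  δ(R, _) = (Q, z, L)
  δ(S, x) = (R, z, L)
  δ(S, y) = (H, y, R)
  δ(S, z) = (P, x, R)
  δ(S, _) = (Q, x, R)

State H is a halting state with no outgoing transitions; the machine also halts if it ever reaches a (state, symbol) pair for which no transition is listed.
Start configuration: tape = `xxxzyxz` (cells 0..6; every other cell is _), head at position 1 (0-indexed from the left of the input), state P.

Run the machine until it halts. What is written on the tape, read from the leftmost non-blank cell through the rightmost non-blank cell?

yyz_yxz

P | x[x]xzyxz   read x → write z, move L, go to R
R | [x]zxzyxz   read x → write y, move R, go to S
S | y[z]xzyxz   read z → write x, move R, go to P
P | yx[x]zyxz   read x → write z, move L, go to R
R | y[x]zzyxz   read x → write y, move R, go to S
S | yy[z]zyxz   read z → write x, move R, go to P
P | yyx[z]yxz   read z → write _, move L, go to Q
Q | yy[x]_yxz   read x → write z, move L, go to H
H | y[y]z_yxz
The non-blank tape span at halt is yyz_yxz.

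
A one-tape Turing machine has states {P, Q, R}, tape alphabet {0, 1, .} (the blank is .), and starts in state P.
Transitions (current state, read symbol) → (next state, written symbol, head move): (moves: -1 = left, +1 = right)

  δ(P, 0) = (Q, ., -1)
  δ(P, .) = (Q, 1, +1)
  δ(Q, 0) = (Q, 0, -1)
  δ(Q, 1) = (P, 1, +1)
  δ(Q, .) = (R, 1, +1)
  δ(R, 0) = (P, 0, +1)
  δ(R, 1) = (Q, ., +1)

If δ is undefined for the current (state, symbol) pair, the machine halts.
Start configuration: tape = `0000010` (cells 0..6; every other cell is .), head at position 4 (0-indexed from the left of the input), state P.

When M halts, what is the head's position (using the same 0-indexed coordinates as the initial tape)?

4

P | .0000[0]10   read 0 → write ., move -1, go to Q
Q | .000[0].10   read 0 → write 0, move -1, go to Q
Q | .00[0]0.10   read 0 → write 0, move -1, go to Q
Q | .0[0]00.10   read 0 → write 0, move -1, go to Q
Q | .[0]000.10   read 0 → write 0, move -1, go to Q
Q | [.]0000.10   read . → write 1, move +1, go to R
R | 1[0]000.10   read 0 → write 0, move +1, go to P
P | 10[0]00.10   read 0 → write ., move -1, go to Q
Q | 1[0].00.10   read 0 → write 0, move -1, go to Q
Q | [1]0.00.10   read 1 → write 1, move +1, go to P
P | 1[0].00.10   read 0 → write ., move -1, go to Q
Q | [1]..00.10   read 1 → write 1, move +1, go to P
P | 1[.].00.10   read . → write 1, move +1, go to Q
Q | 11[.]00.10   read . → write 1, move +1, go to R
R | 111[0]0.10   read 0 → write 0, move +1, go to P
P | 1110[0].10   read 0 → write ., move -1, go to Q
Q | 111[0]..10   read 0 → write 0, move -1, go to Q
Q | 11[1]0..10   read 1 → write 1, move +1, go to P
P | 111[0]..10   read 0 → write ., move -1, go to Q
Q | 11[1]...10   read 1 → write 1, move +1, go to P
P | 111[.]..10   read . → write 1, move +1, go to Q
Q | 1111[.].10   read . → write 1, move +1, go to R
R | 11111[.]10
At halt the head is at cell 4.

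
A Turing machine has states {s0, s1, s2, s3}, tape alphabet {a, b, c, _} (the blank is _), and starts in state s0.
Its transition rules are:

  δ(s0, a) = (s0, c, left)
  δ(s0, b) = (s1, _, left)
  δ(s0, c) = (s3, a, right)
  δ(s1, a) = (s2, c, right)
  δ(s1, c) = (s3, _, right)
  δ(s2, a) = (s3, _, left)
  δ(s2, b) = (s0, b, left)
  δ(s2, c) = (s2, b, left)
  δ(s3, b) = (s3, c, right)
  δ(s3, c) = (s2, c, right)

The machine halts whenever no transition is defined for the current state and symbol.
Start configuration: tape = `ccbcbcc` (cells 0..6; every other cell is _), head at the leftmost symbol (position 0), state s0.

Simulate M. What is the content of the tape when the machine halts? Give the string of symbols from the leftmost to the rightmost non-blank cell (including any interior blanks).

aac_bbb

state=s0 head=0 tape=[c]cbcbcc   (s0,c)→(s3,a,right)
state=s3 head=1 tape=a[c]bcbcc   (s3,c)→(s2,c,right)
state=s2 head=2 tape=ac[b]cbcc   (s2,b)→(s0,b,left)
state=s0 head=1 tape=a[c]bcbcc   (s0,c)→(s3,a,right)
state=s3 head=2 tape=aa[b]cbcc   (s3,b)→(s3,c,right)
state=s3 head=3 tape=aac[c]bcc   (s3,c)→(s2,c,right)
state=s2 head=4 tape=aacc[b]cc   (s2,b)→(s0,b,left)
state=s0 head=3 tape=aac[c]bcc   (s0,c)→(s3,a,right)
state=s3 head=4 tape=aaca[b]cc   (s3,b)→(s3,c,right)
state=s3 head=5 tape=aacac[c]c   (s3,c)→(s2,c,right)
state=s2 head=6 tape=aacacc[c]   (s2,c)→(s2,b,left)
state=s2 head=5 tape=aacac[c]b   (s2,c)→(s2,b,left)
state=s2 head=4 tape=aaca[c]bb   (s2,c)→(s2,b,left)
state=s2 head=3 tape=aac[a]bbb   (s2,a)→(s3,_,left)
state=s3 head=2 tape=aa[c]_bbb   (s3,c)→(s2,c,right)
state=s2 head=3 tape=aac[_]bbb
The non-blank tape span at halt is aac_bbb.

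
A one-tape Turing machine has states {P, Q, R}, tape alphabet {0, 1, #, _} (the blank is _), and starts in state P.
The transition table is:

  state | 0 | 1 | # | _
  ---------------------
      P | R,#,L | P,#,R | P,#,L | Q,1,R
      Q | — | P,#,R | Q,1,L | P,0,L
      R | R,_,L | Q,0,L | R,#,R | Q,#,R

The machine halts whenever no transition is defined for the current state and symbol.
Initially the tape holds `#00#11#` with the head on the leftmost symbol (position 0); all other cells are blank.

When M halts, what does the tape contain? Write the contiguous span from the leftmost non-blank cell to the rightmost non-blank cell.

101111111#

P | ___[#]00#11#   read # → write #, move L, go to P
P | __[_]#00#11#   read _ → write 1, move R, go to Q
Q | __1[#]00#11#   read # → write 1, move L, go to Q
Q | __[1]100#11#   read 1 → write #, move R, go to P
P | __#[1]00#11#   read 1 → write #, move R, go to P
P | __##[0]0#11#   read 0 → write #, move L, go to R
R | __#[#]#0#11#   read # → write #, move R, go to R
R | __##[#]0#11#   read # → write #, move R, go to R
R | __###[0]#11#   read 0 → write _, move L, go to R
R | __##[#]_#11#   read # → write #, move R, go to R
R | __###[_]#11#   read _ → write #, move R, go to Q
Q | __####[#]11#   read # → write 1, move L, go to Q
Q | __###[#]111#   read # → write 1, move L, go to Q
Q | __##[#]1111#   read # → write 1, move L, go to Q
Q | __#[#]11111#   read # → write 1, move L, go to Q
Q | __[#]111111#   read # → write 1, move L, go to Q
Q | _[_]1111111#   read _ → write 0, move L, go to P
P | [_]01111111#   read _ → write 1, move R, go to Q
Q | 1[0]1111111#
The non-blank tape span at halt is 101111111#.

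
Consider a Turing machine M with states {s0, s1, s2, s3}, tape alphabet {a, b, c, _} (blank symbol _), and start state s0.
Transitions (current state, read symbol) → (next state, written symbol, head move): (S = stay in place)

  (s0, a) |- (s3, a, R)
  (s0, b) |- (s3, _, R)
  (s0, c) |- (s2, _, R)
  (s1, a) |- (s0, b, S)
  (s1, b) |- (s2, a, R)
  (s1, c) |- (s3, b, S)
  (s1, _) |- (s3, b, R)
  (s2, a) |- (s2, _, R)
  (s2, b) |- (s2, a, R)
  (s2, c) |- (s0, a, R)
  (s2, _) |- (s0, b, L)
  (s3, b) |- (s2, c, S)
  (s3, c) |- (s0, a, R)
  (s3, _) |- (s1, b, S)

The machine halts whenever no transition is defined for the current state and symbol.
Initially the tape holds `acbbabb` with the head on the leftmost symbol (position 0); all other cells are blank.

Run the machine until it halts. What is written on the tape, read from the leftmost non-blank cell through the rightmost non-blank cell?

state=s0 head=0 tape=[a]cbbabb___   (s0,a)→(s3,a,R)
state=s3 head=1 tape=a[c]bbabb___   (s3,c)→(s0,a,R)
state=s0 head=2 tape=aa[b]babb___   (s0,b)→(s3,_,R)
state=s3 head=3 tape=aa_[b]abb___   (s3,b)→(s2,c,S)
state=s2 head=3 tape=aa_[c]abb___   (s2,c)→(s0,a,R)
state=s0 head=4 tape=aa_a[a]bb___   (s0,a)→(s3,a,R)
state=s3 head=5 tape=aa_aa[b]b___   (s3,b)→(s2,c,S)
state=s2 head=5 tape=aa_aa[c]b___   (s2,c)→(s0,a,R)
state=s0 head=6 tape=aa_aaa[b]___   (s0,b)→(s3,_,R)
state=s3 head=7 tape=aa_aaa_[_]__   (s3,_)→(s1,b,S)
state=s1 head=7 tape=aa_aaa_[b]__   (s1,b)→(s2,a,R)
state=s2 head=8 tape=aa_aaa_a[_]_   (s2,_)→(s0,b,L)
state=s0 head=7 tape=aa_aaa_[a]b_   (s0,a)→(s3,a,R)
state=s3 head=8 tape=aa_aaa_a[b]_   (s3,b)→(s2,c,S)
state=s2 head=8 tape=aa_aaa_a[c]_   (s2,c)→(s0,a,R)
state=s0 head=9 tape=aa_aaa_aa[_]
The non-blank tape span at halt is aa_aaa_aa.

aa_aaa_aa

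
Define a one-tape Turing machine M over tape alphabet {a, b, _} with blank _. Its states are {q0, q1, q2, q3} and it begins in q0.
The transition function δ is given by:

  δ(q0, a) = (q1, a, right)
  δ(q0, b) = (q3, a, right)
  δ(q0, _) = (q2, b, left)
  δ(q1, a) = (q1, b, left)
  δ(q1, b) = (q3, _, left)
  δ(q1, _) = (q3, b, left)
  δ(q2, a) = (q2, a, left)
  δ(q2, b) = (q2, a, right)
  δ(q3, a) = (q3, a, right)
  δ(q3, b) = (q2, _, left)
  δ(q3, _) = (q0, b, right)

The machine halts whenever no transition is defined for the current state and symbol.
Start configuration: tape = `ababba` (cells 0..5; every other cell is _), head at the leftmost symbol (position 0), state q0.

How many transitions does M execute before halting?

14

q0 | [a]babba___   read a → write a, move right, go to q1
q1 | a[b]abba___   read b → write _, move left, go to q3
q3 | [a]_abba___   read a → write a, move right, go to q3
q3 | a[_]abba___   read _ → write b, move right, go to q0
q0 | ab[a]bba___   read a → write a, move right, go to q1
q1 | aba[b]ba___   read b → write _, move left, go to q3
q3 | ab[a]_ba___   read a → write a, move right, go to q3
q3 | aba[_]ba___   read _ → write b, move right, go to q0
q0 | abab[b]a___   read b → write a, move right, go to q3
q3 | ababa[a]___   read a → write a, move right, go to q3
q3 | ababaa[_]__   read _ → write b, move right, go to q0
q0 | ababaab[_]_   read _ → write b, move left, go to q2
q2 | ababaa[b]b_   read b → write a, move right, go to q2
q2 | ababaaa[b]_   read b → write a, move right, go to q2
q2 | ababaaaa[_]
M halts after 14 transitions.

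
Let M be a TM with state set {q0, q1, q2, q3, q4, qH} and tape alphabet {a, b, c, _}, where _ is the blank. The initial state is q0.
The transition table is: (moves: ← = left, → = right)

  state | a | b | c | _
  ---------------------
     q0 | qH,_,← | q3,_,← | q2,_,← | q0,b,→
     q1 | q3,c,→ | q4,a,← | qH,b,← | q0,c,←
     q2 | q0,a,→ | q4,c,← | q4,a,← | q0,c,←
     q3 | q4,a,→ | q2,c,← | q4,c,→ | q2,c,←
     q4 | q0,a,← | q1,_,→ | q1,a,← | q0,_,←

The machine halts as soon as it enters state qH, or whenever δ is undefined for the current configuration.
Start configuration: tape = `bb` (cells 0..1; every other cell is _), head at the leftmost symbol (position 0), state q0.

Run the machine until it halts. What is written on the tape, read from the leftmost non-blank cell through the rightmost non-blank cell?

b__c_b

q0 | _____[b]b   read b → write _, move ←, go to q3
q3 | ____[_]_b   read _ → write c, move ←, go to q2
q2 | ___[_]c_b   read _ → write c, move ←, go to q0
q0 | __[_]cc_b   read _ → write b, move →, go to q0
q0 | __b[c]c_b   read c → write _, move ←, go to q2
q2 | __[b]_c_b   read b → write c, move ←, go to q4
q4 | _[_]c_c_b   read _ → write _, move ←, go to q0
q0 | [_]_c_c_b   read _ → write b, move →, go to q0
q0 | b[_]c_c_b   read _ → write b, move →, go to q0
q0 | bb[c]_c_b   read c → write _, move ←, go to q2
q2 | b[b]__c_b   read b → write c, move ←, go to q4
q4 | [b]c__c_b   read b → write _, move →, go to q1
q1 | _[c]__c_b   read c → write b, move ←, go to qH
qH | [_]b__c_b
The non-blank tape span at halt is b__c_b.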